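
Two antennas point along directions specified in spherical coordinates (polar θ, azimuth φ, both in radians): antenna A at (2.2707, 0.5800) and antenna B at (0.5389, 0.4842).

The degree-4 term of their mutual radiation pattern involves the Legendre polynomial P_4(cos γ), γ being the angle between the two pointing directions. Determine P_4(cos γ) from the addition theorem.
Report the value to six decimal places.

Addition theorem: P_4(cos γ) = (4π/9) Σ_m Y*_{lm}(Ω₁) Y_{lm}(Ω₂), m = −4…4:
  m=-4: Y*=-0.103171+0.110923i  Y=-0.010985-0.028662i  product +0.004313+0.001739i
  m=-3: Y*=+0.060762-0.355670i  Y=+0.017122-0.144184i  product -0.050241-0.014851i
  m=-2: Y*=+0.148851+0.341732i  Y=+0.207491-0.301734i  product +0.133998+0.025993i
  m=-1: Y*=+0.018630+0.012206i  Y=+0.397695-0.209172i  product +0.009962+0.000957i
  m=+0: Y*=-0.362003-0.000000i  Y=-0.011318+0.000000i  product +0.004097+0.000000i
  m=+1: Y*=-0.018630+0.012206i  Y=-0.397695-0.209172i  product +0.009962-0.000957i
  m=+2: Y*=+0.148851-0.341732i  Y=+0.207491+0.301734i  product +0.133998-0.025993i
  m=+3: Y*=-0.060762-0.355670i  Y=-0.017122-0.144184i  product -0.050241+0.014851i
  m=+4: Y*=-0.103171-0.110923i  Y=-0.010985+0.028662i  product +0.004313-0.001739i
Σ over m = +0.200159-0.000000i; ×(4π/9) → +0.279474-0.000000i. Real part: 0.279474

0.279474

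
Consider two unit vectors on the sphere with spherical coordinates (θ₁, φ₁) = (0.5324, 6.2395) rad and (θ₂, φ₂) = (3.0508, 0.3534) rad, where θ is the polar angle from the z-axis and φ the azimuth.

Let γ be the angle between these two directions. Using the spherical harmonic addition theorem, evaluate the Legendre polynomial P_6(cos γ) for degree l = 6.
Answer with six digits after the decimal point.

-0.409063

Expand P_6 via completeness: Σ_{m} conj(Y_{6,m}) at Ω₁ times Y_{6,m} at Ω₂ —
  [-6]  conj(Y_{6,-6})(Ω₁) = (0.007981, -0.002141) ; Y_{6,-6}(Ω₂) = (-0.000000, -0.000000) ; Δ = (-0.000000, -0.000000)
  [-5]  conj(Y_{6,-5})(Ω₁) = (0.047434, -0.010529) ; Y_{6,-5}(Ω₂) = (0.000002, 0.000010) ; Δ = (0.000000, 0.000000)
  [-4]  conj(Y_{6,-4})(Ω₁) = (0.167145, -0.029508) ; Y_{6,-4}(Ω₂) = (0.000037, -0.000236) ; Δ = (-0.000001, -0.000041)
  [-3]  conj(Y_{6,-3})(Ω₁) = (0.375929, -0.049552) ; Y_{6,-3}(Ω₂) = (-0.001869, 0.003337) ; Δ = (-0.000537, 0.001347)
  [-2]  conj(Y_{6,-2})(Ω₁) = (0.486806, -0.042641) ; Y_{6,-2}(Ω₂) = (0.031778, -0.027138) ; Δ = (0.014312, -0.014566)
  [-1]  conj(Y_{6,-1})(Ω₁) = (0.164714, -0.007200) ; Y_{6,-1}(Ω₂) = (-0.268952, 0.099213) ; Δ = (-0.043586, 0.018278)
  [+0]  conj(Y_{6,0})(Ω₁) = (-0.390530, -0.000000) ; Y_{6,0}(Ω₂) = (0.930929, 0.000000) ; Δ = (-0.363556, -0.000000)
  [+1]  conj(Y_{6,1})(Ω₁) = (-0.164714, -0.007200) ; Y_{6,1}(Ω₂) = (0.268952, 0.099213) ; Δ = (-0.043586, -0.018278)
  [+2]  conj(Y_{6,2})(Ω₁) = (0.486806, 0.042641) ; Y_{6,2}(Ω₂) = (0.031778, 0.027138) ; Δ = (0.014312, 0.014566)
  [+3]  conj(Y_{6,3})(Ω₁) = (-0.375929, -0.049552) ; Y_{6,3}(Ω₂) = (0.001869, 0.003337) ; Δ = (-0.000537, -0.001347)
  [+4]  conj(Y_{6,4})(Ω₁) = (0.167145, 0.029508) ; Y_{6,4}(Ω₂) = (0.000037, 0.000236) ; Δ = (-0.000001, 0.000041)
  [+5]  conj(Y_{6,5})(Ω₁) = (-0.047434, -0.010529) ; Y_{6,5}(Ω₂) = (-0.000002, 0.000010) ; Δ = (0.000000, -0.000000)
  [+6]  conj(Y_{6,6})(Ω₁) = (0.007981, 0.002141) ; Y_{6,6}(Ω₂) = (-0.000000, 0.000000) ; Δ = (-0.000000, 0.000000)
Total Σ_m = (-0.423178, -0.000000). Multiply by 0.966644: (-0.409063, -0.000000). P_6(cos γ) = -0.409063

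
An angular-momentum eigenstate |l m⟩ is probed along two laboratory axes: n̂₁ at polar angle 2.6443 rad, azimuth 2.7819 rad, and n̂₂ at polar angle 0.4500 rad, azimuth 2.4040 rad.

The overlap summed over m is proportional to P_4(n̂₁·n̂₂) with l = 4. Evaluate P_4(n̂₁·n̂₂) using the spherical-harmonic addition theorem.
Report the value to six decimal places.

Expand P_4 via completeness: Σ_{m} conj(Y_{4,m}) at Ω₁ times Y_{4,m} at Ω₂ —
  term(m=-4) = +0.000021+0.000362i   from Y*(Ω₁)=+0.003017-0.022719i, Y(Ω₂)=-0.015552+0.003011i
  term(m=-3) = -0.004689-0.010035i   from Y*(Ω₁)=+0.056387-0.105278i, Y(Ω₂)=+0.055537-0.074284i
  term(m=-2) = +0.072249+0.068094i   from Y*(Ω₁)=+0.252366-0.221068i, Y(Ω₂)=+0.028250+0.294570i
  term(m=-1) = -0.219992-0.087332i   from Y*(Ω₁)=+0.446871-0.168047i, Y(Ω₂)=-0.366915-0.333410i
  term(m=+0) = +0.013382+0.000000i   from Y*(Ω₁)=+0.075073-0.000000i, Y(Ω₂)=+0.178250+0.000000i
  term(m=+1) = -0.219992+0.087332i   from Y*(Ω₁)=-0.446871-0.168047i, Y(Ω₂)=+0.366915-0.333410i
  term(m=+2) = +0.072249-0.068094i   from Y*(Ω₁)=+0.252366+0.221068i, Y(Ω₂)=+0.028250-0.294570i
  term(m=+3) = -0.004689+0.010035i   from Y*(Ω₁)=-0.056387-0.105278i, Y(Ω₂)=-0.055537-0.074284i
  term(m=+4) = +0.000021-0.000362i   from Y*(Ω₁)=+0.003017+0.022719i, Y(Ω₂)=-0.015552-0.003011i
Accumulated sum -0.291438-0.000000i; after 4π/(2l+1) scaling, -0.406925-0.000000i ⇒ P_4 = -0.406925

-0.406925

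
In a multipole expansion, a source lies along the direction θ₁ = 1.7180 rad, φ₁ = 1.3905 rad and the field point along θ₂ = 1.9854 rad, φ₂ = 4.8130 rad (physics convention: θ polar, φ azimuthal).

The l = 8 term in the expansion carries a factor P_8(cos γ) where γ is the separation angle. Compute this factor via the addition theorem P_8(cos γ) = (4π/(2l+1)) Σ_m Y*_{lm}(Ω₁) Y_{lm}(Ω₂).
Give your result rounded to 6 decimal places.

-0.071940

Summing Y*_{l m}(θ₁,φ₁)·Y_{l m}(θ₂,φ₂) over m ∈ [−8, 8]; prefactor 4π/(2·8+1) = 0.739198:
  [-8]  conj(Y_{8,-8})(Ω₁) = +0.060513-0.468595i ; Y_{8,-8}(Ω₂) = +0.175970-0.182967i ; Δ = -0.075089-0.093531i
  [-7]  conj(Y_{8,-7})(Ω₁) = +0.266985+0.085147i ; Y_{8,-7}(Ω₂) = +0.289362+0.340575i ; Δ = +0.048256+0.115567i
  [-6]  conj(Y_{8,-6})(Ω₁) = +0.112201-0.210853i ; Y_{8,-6}(Ω₂) = -0.261265+0.180151i ; Δ = +0.008671+0.075301i
  [-5]  conj(Y_{8,-5})(Ω₁) = +0.237170+0.187634i ; Y_{8,-5}(Ω₂) = +0.057408+0.104326i ; Δ = -0.005960+0.035515i
  [-4]  conj(Y_{8,-4})(Ω₁) = +0.114510-0.100673i ; Y_{8,-4}(Ω₂) = -0.329295+0.140174i ; Δ = -0.023596+0.049203i
  [-3]  conj(Y_{8,-3})(Ω₁) = +0.156985+0.261363i ; Y_{8,-3}(Ω₂) = -0.015405-0.049480i ; Δ = +0.010514-0.011794i
  [-2]  conj(Y_{8,-2})(Ω₁) = +0.104786-0.039513i ; Y_{8,-2}(Ω₂) = -0.317843+0.064835i ; Δ = -0.030744+0.019353i
  [-1]  conj(Y_{8,-1})(Ω₁) = +0.054511+0.299057i ; Y_{8,-1}(Ω₂) = -0.011910-0.117977i ; Δ = +0.034633-0.009993i
  [+0]  conj(Y_{8,0})(Ω₁) = +0.099798-0.000000i ; Y_{8,0}(Ω₂) = -0.307551+0.000000i ; Δ = -0.030693+0.000000i
  [+1]  conj(Y_{8,1})(Ω₁) = -0.054511+0.299057i ; Y_{8,1}(Ω₂) = +0.011910-0.117977i ; Δ = +0.034633+0.009993i
  [+2]  conj(Y_{8,2})(Ω₁) = +0.104786+0.039513i ; Y_{8,2}(Ω₂) = -0.317843-0.064835i ; Δ = -0.030744-0.019353i
  [+3]  conj(Y_{8,3})(Ω₁) = -0.156985+0.261363i ; Y_{8,3}(Ω₂) = +0.015405-0.049480i ; Δ = +0.010514+0.011794i
  [+4]  conj(Y_{8,4})(Ω₁) = +0.114510+0.100673i ; Y_{8,4}(Ω₂) = -0.329295-0.140174i ; Δ = -0.023596-0.049203i
  [+5]  conj(Y_{8,5})(Ω₁) = -0.237170+0.187634i ; Y_{8,5}(Ω₂) = -0.057408+0.104326i ; Δ = -0.005960-0.035515i
  [+6]  conj(Y_{8,6})(Ω₁) = +0.112201+0.210853i ; Y_{8,6}(Ω₂) = -0.261265-0.180151i ; Δ = +0.008671-0.075301i
  [+7]  conj(Y_{8,7})(Ω₁) = -0.266985+0.085147i ; Y_{8,7}(Ω₂) = -0.289362+0.340575i ; Δ = +0.048256-0.115567i
  [+8]  conj(Y_{8,8})(Ω₁) = +0.060513+0.468595i ; Y_{8,8}(Ω₂) = +0.175970+0.182967i ; Δ = -0.075089+0.093531i
Σ over m = -0.097322-0.000000i; ×(4π/17) → -0.071940-0.000000i. Real part: -0.071940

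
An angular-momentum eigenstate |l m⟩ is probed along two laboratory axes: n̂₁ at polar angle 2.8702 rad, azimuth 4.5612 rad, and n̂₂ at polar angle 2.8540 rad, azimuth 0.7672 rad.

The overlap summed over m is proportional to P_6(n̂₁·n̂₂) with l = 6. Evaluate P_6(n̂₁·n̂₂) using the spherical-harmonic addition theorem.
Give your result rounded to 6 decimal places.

-0.380071

Expand P_6 via completeness: Σ_{m} conj(Y_{6,m}) at Ω₁ times Y_{6,m} at Ω₂ —
  m=-6: Y*=(-0.000110, 0.000141)  Y=(-0.000027, 0.000250)  product (-0.000000, -0.000000)
  m=-5: Y*=(0.001531, 0.001624)  Y=(0.002264, -0.001885)  product (0.000007, 0.000001)
  m=-4: Y*=(0.013959, -0.009648)  Y=(-0.020994, -0.001531)  product (-0.000308, 0.000181)
  m=-3: Y*=(-0.038191, -0.078347)  Y=(0.067695, 0.075522)  product (0.003332, -0.008188)
  m=-2: Y*=(-0.284233, 0.088665)  Y=(0.011777, -0.323447)  product (0.025331, 0.092979)
  m=-1: Y*=(0.089473, 0.587277)  Y=(-0.428910, 0.413577)  product (-0.281260, -0.214885)
  m=+0: Y*=(0.368279, -0.000000)  Y=(0.305777, 0.000000)  product (0.112611, 0.000000)
  m=+1: Y*=(-0.089473, 0.587277)  Y=(0.428910, 0.413577)  product (-0.281260, 0.214885)
  m=+2: Y*=(-0.284233, -0.088665)  Y=(0.011777, 0.323447)  product (0.025331, -0.092979)
  m=+3: Y*=(0.038191, -0.078347)  Y=(-0.067695, 0.075522)  product (0.003332, 0.008188)
  m=+4: Y*=(0.013959, 0.009648)  Y=(-0.020994, 0.001531)  product (-0.000308, -0.000181)
  m=+5: Y*=(-0.001531, 0.001624)  Y=(-0.002264, -0.001885)  product (0.000007, -0.000001)
  m=+6: Y*=(-0.000110, -0.000141)  Y=(-0.000027, -0.000250)  product (-0.000000, 0.000000)
Total Σ_m = (-0.393186, 0.000000). Multiply by 0.966644: (-0.380071, 0.000000). P_6(cos γ) = -0.380071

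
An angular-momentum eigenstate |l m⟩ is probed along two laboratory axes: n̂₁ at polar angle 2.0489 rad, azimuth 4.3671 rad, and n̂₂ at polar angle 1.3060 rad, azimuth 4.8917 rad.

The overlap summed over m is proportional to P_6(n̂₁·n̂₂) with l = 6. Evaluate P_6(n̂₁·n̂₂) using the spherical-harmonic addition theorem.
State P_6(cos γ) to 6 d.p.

Addition theorem: P_6(cos γ) = (4π/13) Σ_m Y*_{lm}(Ω₁) Y_{lm}(Ω₂), m = −6…6:
  [-6]  conj(Y_{6,-6})(Ω₁) = +0.113653+0.207578i ; Y_{6,-6}(Ω₂) = -0.185459+0.343609i ; Δ = -0.092404+0.000555i
  [-5]  conj(Y_{6,-5})(Ω₁) = +0.419686-0.065856i ; Y_{6,-5}(Ω₂) = +0.286520+0.228981i ; Δ = +0.135328+0.077231i
  [-4]  conj(Y_{6,-4})(Ω₁) = +0.055528-0.289286i ; Y_{6,-4}(Ω₂) = -0.057527+0.050175i ; Δ = +0.011321+0.019428i
  [-3]  conj(Y_{6,-3})(Ω₁) = +0.121168+0.071799i ; Y_{6,-3}(Ω₂) = +0.176418+0.295694i ; Δ = +0.000146+0.048495i
  [-2]  conj(Y_{6,-2})(Ω₁) = +0.263553-0.217776i ; Y_{6,-2}(Ω₂) = +0.022178-0.008313i ; Δ = +0.004035-0.007021i
  [-1]  conj(Y_{6,-1})(Ω₁) = +0.007299+0.020292i ; Y_{6,-1}(Ω₂) = +0.057535+0.317419i ; Δ = -0.006021+0.003484i
  [+0]  conj(Y_{6,0})(Ω₁) = +0.337096-0.000000i ; Y_{6,0}(Ω₂) = +0.050110+0.000000i ; Δ = +0.016892+0.000000i
  [+1]  conj(Y_{6,1})(Ω₁) = -0.007299+0.020292i ; Y_{6,1}(Ω₂) = -0.057535+0.317419i ; Δ = -0.006021-0.003484i
  [+2]  conj(Y_{6,2})(Ω₁) = +0.263553+0.217776i ; Y_{6,2}(Ω₂) = +0.022178+0.008313i ; Δ = +0.004035+0.007021i
  [+3]  conj(Y_{6,3})(Ω₁) = -0.121168+0.071799i ; Y_{6,3}(Ω₂) = -0.176418+0.295694i ; Δ = +0.000146-0.048495i
  [+4]  conj(Y_{6,4})(Ω₁) = +0.055528+0.289286i ; Y_{6,4}(Ω₂) = -0.057527-0.050175i ; Δ = +0.011321-0.019428i
  [+5]  conj(Y_{6,5})(Ω₁) = -0.419686-0.065856i ; Y_{6,5}(Ω₂) = -0.286520+0.228981i ; Δ = +0.135328-0.077231i
  [+6]  conj(Y_{6,6})(Ω₁) = +0.113653-0.207578i ; Y_{6,6}(Ω₂) = -0.185459-0.343609i ; Δ = -0.092404-0.000555i
Accumulated sum +0.121700-0.000000i; after 4π/(2l+1) scaling, +0.117641-0.000000i ⇒ P_6 = 0.117641

0.117641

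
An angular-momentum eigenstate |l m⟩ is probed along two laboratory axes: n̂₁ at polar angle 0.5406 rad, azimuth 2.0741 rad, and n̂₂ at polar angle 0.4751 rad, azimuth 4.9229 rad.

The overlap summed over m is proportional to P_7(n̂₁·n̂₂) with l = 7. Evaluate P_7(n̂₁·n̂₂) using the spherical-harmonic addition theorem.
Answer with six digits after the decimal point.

0.285206

Expand P_7 via completeness: Σ_{m} conj(Y_{7,m}) at Ω₁ times Y_{7,m} at Ω₂ —
  m=-7: Y*=-0.001780+0.004438i  Y=-0.002085-0.000203i  product +0.000005-0.000009i
  m=-6: Y*=+0.029587-0.003621i  Y=-0.004617+0.014525i  product -0.000084+0.000446i
  m=-5: Y*=-0.066332-0.091924i  Y=+0.059238+0.033779i  product -0.000824-0.007686i
  m=-4: Y*=-0.123910+0.261557i  Y=+0.138510-0.155163i  product +0.023421+0.055455i
  m=-3: Y*=+0.478101-0.029145i  Y=-0.251486-0.343811i  product -0.130256-0.157047i
  m=-2: Y*=-0.216893-0.342751i  Y=-0.463225+0.207432i  product +0.171568+0.113780i
  m=-1: Y*=+0.044894-0.081537i  Y=+0.026578+0.124383i  product +0.011335+0.003417i
  m=+0: Y*=-0.439747-0.000000i  Y=-0.432319+0.000000i  product +0.190111+0.000000i
  m=+1: Y*=-0.044894-0.081537i  Y=-0.026578+0.124383i  product +0.011335-0.003417i
  m=+2: Y*=-0.216893+0.342751i  Y=-0.463225-0.207432i  product +0.171568-0.113780i
  m=+3: Y*=-0.478101-0.029145i  Y=+0.251486-0.343811i  product -0.130256+0.157047i
  m=+4: Y*=-0.123910-0.261557i  Y=+0.138510+0.155163i  product +0.023421-0.055455i
  m=+5: Y*=+0.066332-0.091924i  Y=-0.059238+0.033779i  product -0.000824+0.007686i
  m=+6: Y*=+0.029587+0.003621i  Y=-0.004617-0.014525i  product -0.000084-0.000446i
  m=+7: Y*=+0.001780+0.004438i  Y=+0.002085-0.000203i  product +0.000005+0.000009i
Total Σ_m = +0.340439+0.000000i. Multiply by 0.837758: +0.285206+0.000000i. P_7(cos γ) = 0.285206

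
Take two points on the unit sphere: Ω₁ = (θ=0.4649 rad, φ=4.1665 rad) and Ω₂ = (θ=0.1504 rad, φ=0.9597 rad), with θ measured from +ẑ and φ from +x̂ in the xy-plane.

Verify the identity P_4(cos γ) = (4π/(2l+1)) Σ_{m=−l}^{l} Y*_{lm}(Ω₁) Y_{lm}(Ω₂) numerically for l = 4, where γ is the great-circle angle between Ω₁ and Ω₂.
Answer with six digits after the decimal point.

Term-by-term m-sum for l=4 (normalisation 4π/9 = 1.396263):
  [-4]  conj(Y_{4,-4})(Ω₁) = -0.010283-0.014626i ; Y_{4,-4}(Ω₂) = -0.000171+0.000143i ; Δ = +0.000004+0.000001i
  [-3]  conj(Y_{4,-3})(Ω₁) = +0.100599-0.006737i ; Y_{4,-3}(Ω₂) = -0.004020-0.001080i ; Δ = -0.000412-0.000082i
  [-2]  conj(Y_{4,-2})(Ω₁) = -0.142343+0.274073i ; Y_{4,-2}(Ω₂) = -0.014989-0.041241i ; Δ = +0.013437+0.001762i
  [-1]  conj(Y_{4,-1})(Ω₁) = -0.255229-0.420156i ; Y_{4,-1}(Ω₂) = +0.154528-0.220581i ; Δ = -0.132119-0.008627i
  [+0]  conj(Y_{4,0})(Ω₁) = +0.145345-0.000000i ; Y_{4,0}(Ω₂) = +0.753155+0.000000i ; Δ = +0.109467+0.000000i
  [+1]  conj(Y_{4,1})(Ω₁) = +0.255229-0.420156i ; Y_{4,1}(Ω₂) = -0.154528-0.220581i ; Δ = -0.132119+0.008627i
  [+2]  conj(Y_{4,2})(Ω₁) = -0.142343-0.274073i ; Y_{4,2}(Ω₂) = -0.014989+0.041241i ; Δ = +0.013437-0.001762i
  [+3]  conj(Y_{4,3})(Ω₁) = -0.100599-0.006737i ; Y_{4,3}(Ω₂) = +0.004020-0.001080i ; Δ = -0.000412+0.000082i
  [+4]  conj(Y_{4,4})(Ω₁) = -0.010283+0.014626i ; Y_{4,4}(Ω₂) = -0.000171-0.000143i ; Δ = +0.000004-0.000001i
Σ over m = -0.128712-0.000000i; ×(4π/9) → -0.179716-0.000000i. Real part: -0.179716

-0.179716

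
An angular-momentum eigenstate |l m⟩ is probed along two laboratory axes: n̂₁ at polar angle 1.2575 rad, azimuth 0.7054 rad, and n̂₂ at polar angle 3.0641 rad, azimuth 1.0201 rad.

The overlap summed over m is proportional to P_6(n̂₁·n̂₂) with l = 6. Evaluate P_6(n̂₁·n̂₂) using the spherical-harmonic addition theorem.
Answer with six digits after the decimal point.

-0.002932

Summing Y*_{l m}(θ₁,φ₁)·Y_{l m}(θ₂,φ₂) over m ∈ [−6, 6]; prefactor 4π/(2·6+1) = 0.966644:
  term(m=-6) = (-0.000000, -0.000000)   from Y*(Ω₁)=(-0.165354, -0.317624), Y(Ω₂)=(0.000000, 0.000000)
  term(m=-5) = (0.000000, 0.000002)   from Y*(Ω₁)=(-0.372386, -0.151076), Y(Ω₂)=(-0.000002, -0.000004)
  term(m=-4) = (0.000001, -0.000002)   from Y*(Ω₁)=(-0.012436, 0.004121), Y(Ω₂)=(-0.000075, 0.000103)
  term(m=-3) = (0.000474, -0.000654)   from Y*(Ω₁)=(0.175309, -0.288909), Y(Ω₂)=(0.002383, 0.000194)
  term(m=-2) = (-0.003011, 0.002193)   from Y*(Ω₁)=(-0.019347, -0.119889), Y(Ω₂)=(-0.013874, -0.027354)
  term(m=-1) = (-0.069611, 0.022659)   from Y*(Ω₁)=(0.225142, 0.191722), Y(Ω₂)=(-0.129542, 0.210958)
  term(m=+0) = (0.141261, 0.000000)   from Y*(Ω₁)=(0.148078, -0.000000), Y(Ω₂)=(0.953963, 0.000000)
  term(m=+1) = (-0.069611, -0.022659)   from Y*(Ω₁)=(-0.225142, 0.191722), Y(Ω₂)=(0.129542, 0.210958)
  term(m=+2) = (-0.003011, -0.002193)   from Y*(Ω₁)=(-0.019347, 0.119889), Y(Ω₂)=(-0.013874, 0.027354)
  term(m=+3) = (0.000474, 0.000654)   from Y*(Ω₁)=(-0.175309, -0.288909), Y(Ω₂)=(-0.002383, 0.000194)
  term(m=+4) = (0.000001, 0.000002)   from Y*(Ω₁)=(-0.012436, -0.004121), Y(Ω₂)=(-0.000075, -0.000103)
  term(m=+5) = (0.000000, -0.000002)   from Y*(Ω₁)=(0.372386, -0.151076), Y(Ω₂)=(0.000002, -0.000004)
  term(m=+6) = (-0.000000, 0.000000)   from Y*(Ω₁)=(-0.165354, 0.317624), Y(Ω₂)=(0.000000, -0.000000)
Total Σ_m = (-0.003033, 0.000000). Multiply by 0.966644: (-0.002932, 0.000000). P_6(cos γ) = -0.002932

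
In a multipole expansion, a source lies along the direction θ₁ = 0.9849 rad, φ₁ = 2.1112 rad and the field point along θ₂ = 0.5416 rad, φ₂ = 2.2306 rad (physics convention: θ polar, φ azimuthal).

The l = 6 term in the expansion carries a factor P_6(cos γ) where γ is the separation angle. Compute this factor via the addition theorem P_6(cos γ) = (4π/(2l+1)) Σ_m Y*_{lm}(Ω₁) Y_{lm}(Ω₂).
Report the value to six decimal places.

-0.239588

Addition theorem: P_6(cos γ) = (4π/13) Σ_m Y*_{lm}(Ω₁) Y_{lm}(Ω₂), m = −6…6:
  [-6]  conj(Y_{6,-6})(Ω₁) = (0.160827, 0.016271) ; Y_{6,-6}(Ω₂) = (0.006204, -0.006612) ; Δ = (0.001105, -0.000962)
  [-5]  conj(Y_{6,-5})(Ω₁) = (-0.158140, -0.336281) ; Y_{6,-5}(Ω₂) = (0.008184, 0.051559) ; Δ = (0.016044, -0.010906)
  [-4]  conj(Y_{6,-4})(Ω₁) = (-0.226376, 0.337501) ; Y_{6,-4}(Ω₂) = (-0.156279, -0.085859) ; Δ = (0.064355, -0.033308)
  [-3]  conj(Y_{6,-3})(Ω₁) = (0.075587, 0.003814) ; Y_{6,-3}(Ω₂) = (0.356241, -0.154247) ; Δ = (0.027516, -0.010300)
  [-2]  conj(Y_{6,-2})(Ω₁) = (0.150953, 0.283015) ; Y_{6,-2}(Ω₂) = (-0.119928, 0.467357) ; Δ = (-0.150373, 0.036608)
  [-1]  conj(Y_{6,-1})(Ω₁) = (0.106202, -0.177011) ; Y_{6,-1}(Ω₂) = (-0.085178, -0.109795) ; Δ = (-0.028481, 0.003417)
  [+0]  conj(Y_{6,0})(Ω₁) = (0.270750, -0.000000) ; Y_{6,0}(Ω₂) = (-0.399588, 0.000000) ; Δ = (-0.108188, 0.000000)
  [+1]  conj(Y_{6,1})(Ω₁) = (-0.106202, -0.177011) ; Y_{6,1}(Ω₂) = (0.085178, -0.109795) ; Δ = (-0.028481, -0.003417)
  [+2]  conj(Y_{6,2})(Ω₁) = (0.150953, -0.283015) ; Y_{6,2}(Ω₂) = (-0.119928, -0.467357) ; Δ = (-0.150373, -0.036608)
  [+3]  conj(Y_{6,3})(Ω₁) = (-0.075587, 0.003814) ; Y_{6,3}(Ω₂) = (-0.356241, -0.154247) ; Δ = (0.027516, 0.010300)
  [+4]  conj(Y_{6,4})(Ω₁) = (-0.226376, -0.337501) ; Y_{6,4}(Ω₂) = (-0.156279, 0.085859) ; Δ = (0.064355, 0.033308)
  [+5]  conj(Y_{6,5})(Ω₁) = (0.158140, -0.336281) ; Y_{6,5}(Ω₂) = (-0.008184, 0.051559) ; Δ = (0.016044, 0.010906)
  [+6]  conj(Y_{6,6})(Ω₁) = (0.160827, -0.016271) ; Y_{6,6}(Ω₂) = (0.006204, 0.006612) ; Δ = (0.001105, 0.000962)
Total Σ_m = (-0.247855, -0.000000). Multiply by 0.966644: (-0.239588, -0.000000). P_6(cos γ) = -0.239588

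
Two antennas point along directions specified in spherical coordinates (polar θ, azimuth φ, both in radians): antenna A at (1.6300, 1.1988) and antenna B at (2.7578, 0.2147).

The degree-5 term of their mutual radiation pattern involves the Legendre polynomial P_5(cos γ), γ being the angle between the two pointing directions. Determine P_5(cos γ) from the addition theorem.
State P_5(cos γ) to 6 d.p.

Term-by-term m-sum for l=5 (normalisation 4π/11 = 1.142397):
  [-5]  conj(Y_{5,-5})(Ω₁) = (0.440976, -0.131202) ; Y_{5,-5}(Ω₂) = (0.001630, -0.003002) ; Δ = (0.000325, -0.001538)
  [-4]  conj(Y_{5,-4})(Ω₁) = (-0.007133, 0.085941) ; Y_{5,-4}(Ω₂) = (-0.017479, 0.020253) ; Δ = (-0.001616, -0.001647)
  [-3]  conj(Y_{5,-3})(Ω₁) = (0.299406, 0.146409) ; Y_{5,-3}(Ω₂) = (0.097856, -0.073484) ; Δ = (0.040057, -0.007674)
  [-2]  conj(Y_{5,-2})(Ω₁) = (-0.072751, 0.066963) ; Y_{5,-2}(Ω₂) = (-0.316393, 0.144875) ; Δ = (0.013317, -0.031726)
  [-1]  conj(Y_{5,-1})(Ω₁) = (0.110545, 0.283331) ; Y_{5,-1}(Ω₂) = (0.525761, -0.114648) ; Δ = (0.090603, 0.136291)
  [+0]  conj(Y_{5,0})(Ω₁) = (-0.102107, -0.000000) ; Y_{5,0}(Ω₂) = (-0.150402, 0.000000) ; Δ = (0.015357, 0.000000)
  [+1]  conj(Y_{5,1})(Ω₁) = (-0.110545, 0.283331) ; Y_{5,1}(Ω₂) = (-0.525761, -0.114648) ; Δ = (0.090603, -0.136291)
  [+2]  conj(Y_{5,2})(Ω₁) = (-0.072751, -0.066963) ; Y_{5,2}(Ω₂) = (-0.316393, -0.144875) ; Δ = (0.013317, 0.031726)
  [+3]  conj(Y_{5,3})(Ω₁) = (-0.299406, 0.146409) ; Y_{5,3}(Ω₂) = (-0.097856, -0.073484) ; Δ = (0.040057, 0.007674)
  [+4]  conj(Y_{5,4})(Ω₁) = (-0.007133, -0.085941) ; Y_{5,4}(Ω₂) = (-0.017479, -0.020253) ; Δ = (-0.001616, 0.001647)
  [+5]  conj(Y_{5,5})(Ω₁) = (-0.440976, -0.131202) ; Y_{5,5}(Ω₂) = (-0.001630, -0.003002) ; Δ = (0.000325, 0.001538)
Σ over m = (0.300730, 0.000000); ×(4π/11) → (0.343553, 0.000000). Real part: 0.343553

0.343553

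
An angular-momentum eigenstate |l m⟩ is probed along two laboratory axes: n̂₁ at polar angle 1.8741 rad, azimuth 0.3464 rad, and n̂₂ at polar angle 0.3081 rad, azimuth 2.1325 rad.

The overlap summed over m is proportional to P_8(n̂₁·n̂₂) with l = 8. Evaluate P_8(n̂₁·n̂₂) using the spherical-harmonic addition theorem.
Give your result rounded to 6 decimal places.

-0.279937

Addition theorem: P_8(cos γ) = (4π/17) Σ_m Y*_{lm}(Ω₁) Y_{lm}(Ω₂), m = −8…8:
  [-8]  conj(Y_{8,-8})(Ω₁) = -0.330636+0.128391i ; Y_{8,-8}(Ω₂) = -0.000008+0.000036i ; Δ = -0.000002-0.000013i
  [-7]  conj(Y_{8,-7})(Ω₁) = +0.334750-0.291704i ; Y_{8,-7}(Ω₂) = -0.000329-0.000326i ; Δ = -0.000205-0.000013i
  [-6]  conj(Y_{8,-6})(Ω₁) = -0.046739+0.084031i ; Y_{8,-6}(Ω₂) = +0.003598-0.000837i ; Δ = -0.000098+0.000341i
  [-5]  conj(Y_{8,-5})(Ω₁) = -0.051288+0.315397i ; Y_{8,-5}(Ω₂) = -0.006900+0.019944i ; Δ = -0.005936-0.003199i
  [-4]  conj(Y_{8,-4})(Ω₁) = -0.041449-0.221246i ; Y_{8,-4}(Ω₂) = -0.055464-0.069149i ; Δ = -0.013000+0.015137i
  [-3]  conj(Y_{8,-3})(Ω₁) = -0.113912-0.193708i ; Y_{8,-3}(Ω₂) = +0.266289-0.030574i ; Δ = -0.036256-0.048100i
  [-2]  conj(Y_{8,-2})(Ω₁) = +0.205108+0.170251i ; Y_{8,-2}(Ω₂) = -0.232546+0.484634i ; Δ = -0.130206+0.059811i
  [-1]  conj(Y_{8,-1})(Ω₁) = +0.167728+0.060542i ; Y_{8,-1}(Ω₂) = -0.291503-0.463200i ; Δ = -0.020850-0.095340i
  [+0]  conj(Y_{8,0})(Ω₁) = -0.275986-0.000000i ; Y_{8,0}(Ω₂) = -0.124665+0.000000i ; Δ = +0.034406+0.000000i
  [+1]  conj(Y_{8,1})(Ω₁) = -0.167728+0.060542i ; Y_{8,1}(Ω₂) = +0.291503-0.463200i ; Δ = -0.020850+0.095340i
  [+2]  conj(Y_{8,2})(Ω₁) = +0.205108-0.170251i ; Y_{8,2}(Ω₂) = -0.232546-0.484634i ; Δ = -0.130206-0.059811i
  [+3]  conj(Y_{8,3})(Ω₁) = +0.113912-0.193708i ; Y_{8,3}(Ω₂) = -0.266289-0.030574i ; Δ = -0.036256+0.048100i
  [+4]  conj(Y_{8,4})(Ω₁) = -0.041449+0.221246i ; Y_{8,4}(Ω₂) = -0.055464+0.069149i ; Δ = -0.013000-0.015137i
  [+5]  conj(Y_{8,5})(Ω₁) = +0.051288+0.315397i ; Y_{8,5}(Ω₂) = +0.006900+0.019944i ; Δ = -0.005936+0.003199i
  [+6]  conj(Y_{8,6})(Ω₁) = -0.046739-0.084031i ; Y_{8,6}(Ω₂) = +0.003598+0.000837i ; Δ = -0.000098-0.000341i
  [+7]  conj(Y_{8,7})(Ω₁) = -0.334750-0.291704i ; Y_{8,7}(Ω₂) = +0.000329-0.000326i ; Δ = -0.000205+0.000013i
  [+8]  conj(Y_{8,8})(Ω₁) = -0.330636-0.128391i ; Y_{8,8}(Ω₂) = -0.000008-0.000036i ; Δ = -0.000002+0.000013i
Σ over m = -0.378703-0.000000i; ×(4π/17) → -0.279937-0.000000i. Real part: -0.279937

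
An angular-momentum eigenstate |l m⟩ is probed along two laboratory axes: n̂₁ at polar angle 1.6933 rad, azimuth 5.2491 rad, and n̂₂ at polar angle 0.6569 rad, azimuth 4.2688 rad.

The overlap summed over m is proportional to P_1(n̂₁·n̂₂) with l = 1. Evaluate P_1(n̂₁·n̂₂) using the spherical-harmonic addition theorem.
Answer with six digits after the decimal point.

0.240687

Addition theorem: P_1(cos γ) = (4π/3) Σ_m Y*_{lm}(Ω₁) Y_{lm}(Ω₂), m = −1…1:
  m=-1: +0.175331-0.294691i × -0.090550+0.190562i = +0.040281+0.060096i  (running Σ = +0.040281+0.060096i)
  m=0: -0.059706-0.000000i × +0.386919+0.000000i = -0.023101-0.000000i  (running Σ = +0.017179+0.060096i)
  m=1: -0.175331-0.294691i × +0.090550+0.190562i = +0.040281-0.060096i  (running Σ = +0.057460+0.000000i)
Total Σ_m = +0.057460+0.000000i. Multiply by 4.188790: +0.240687+0.000000i. P_1(cos γ) = 0.240687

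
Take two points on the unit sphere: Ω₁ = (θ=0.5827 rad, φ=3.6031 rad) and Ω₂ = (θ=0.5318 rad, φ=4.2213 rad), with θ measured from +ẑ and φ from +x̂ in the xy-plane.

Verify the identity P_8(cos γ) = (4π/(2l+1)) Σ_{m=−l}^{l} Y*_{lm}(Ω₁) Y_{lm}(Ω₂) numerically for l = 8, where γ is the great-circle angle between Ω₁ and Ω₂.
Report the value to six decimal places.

Term-by-term m-sum for l=8 (normalisation 4π/17 = 0.739198):
  [-8]  conj(Y_{8,-8})(Ω₁) = -0.003693-0.002267i ; Y_{8,-8}(Ω₂) = -0.001591-0.001596i ; Δ = +0.000002+0.000010i
  [-7]  conj(Y_{8,-7})(Ω₁) = +0.026198+0.002337i ; Y_{8,-7}(Ω₂) = -0.004469+0.014653i ; Δ = -0.000151+0.000373i
  [-6]  conj(Y_{8,-6})(Ω₁) = -0.092067+0.035980i ; Y_{8,-6}(Ω₂) = +0.063680-0.012581i ; Δ = -0.005410+0.003450i
  [-5]  conj(Y_{8,-5})(Ω₁) = +0.171661-0.189236i ; Y_{8,-5}(Ω₂) = -0.121228-0.148041i ; Δ = -0.048825-0.002472i
  [-4]  conj(Y_{8,-4})(Ω₁) = -0.121966+0.431890i ; Y_{8,-4}(Ω₂) = -0.150582+0.362654i ; Δ = -0.138261-0.109266i
  [-3]  conj(Y_{8,-3})(Ω₁) = -0.086200-0.457396i ; Y_{8,-3}(Ω₂) = +0.508757-0.049777i ; Δ = -0.066623-0.228413i
  [-2]  conj(Y_{8,-2})(Ω₁) = +0.056546+0.074726i ; Y_{8,-2}(Ω₂) = -0.148409-0.222316i ; Δ = +0.008221-0.023661i
  [-1]  conj(Y_{8,-1})(Ω₁) = +0.343802+0.170982i ; Y_{8,-1}(Ω₂) = +0.131645-0.246164i ; Δ = +0.087350-0.062123i
  [+0]  conj(Y_{8,0})(Ω₁) = -0.229726-0.000000i ; Y_{8,0}(Ω₂) = -0.375398+0.000000i ; Δ = +0.086238+0.000000i
  [+1]  conj(Y_{8,1})(Ω₁) = -0.343802+0.170982i ; Y_{8,1}(Ω₂) = -0.131645-0.246164i ; Δ = +0.087350+0.062123i
  [+2]  conj(Y_{8,2})(Ω₁) = +0.056546-0.074726i ; Y_{8,2}(Ω₂) = -0.148409+0.222316i ; Δ = +0.008221+0.023661i
  [+3]  conj(Y_{8,3})(Ω₁) = +0.086200-0.457396i ; Y_{8,3}(Ω₂) = -0.508757-0.049777i ; Δ = -0.066623+0.228413i
  [+4]  conj(Y_{8,4})(Ω₁) = -0.121966-0.431890i ; Y_{8,4}(Ω₂) = -0.150582-0.362654i ; Δ = -0.138261+0.109266i
  [+5]  conj(Y_{8,5})(Ω₁) = -0.171661-0.189236i ; Y_{8,5}(Ω₂) = +0.121228-0.148041i ; Δ = -0.048825+0.002472i
  [+6]  conj(Y_{8,6})(Ω₁) = -0.092067-0.035980i ; Y_{8,6}(Ω₂) = +0.063680+0.012581i ; Δ = -0.005410-0.003450i
  [+7]  conj(Y_{8,7})(Ω₁) = -0.026198+0.002337i ; Y_{8,7}(Ω₂) = +0.004469+0.014653i ; Δ = -0.000151-0.000373i
  [+8]  conj(Y_{8,8})(Ω₁) = -0.003693+0.002267i ; Y_{8,8}(Ω₂) = -0.001591+0.001596i ; Δ = +0.000002-0.000010i
Σ over m = -0.241156+0.000000i; ×(4π/17) → -0.178262+0.000000i. Real part: -0.178262

-0.178262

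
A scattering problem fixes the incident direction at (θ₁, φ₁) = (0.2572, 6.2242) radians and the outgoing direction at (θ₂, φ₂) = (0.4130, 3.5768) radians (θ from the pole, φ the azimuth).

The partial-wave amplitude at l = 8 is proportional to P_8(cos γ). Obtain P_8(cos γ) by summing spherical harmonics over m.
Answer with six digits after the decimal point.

0.003733

Expand P_8 via completeness: Σ_{m} conj(Y_{8,m}) at Ω₁ times Y_{8,m} at Ω₂ —
  term(m=-8) = (-0.000000, 0.000000)   from Y*(Ω₁)=(0.000008, -0.000004), Y(Ω₂)=(-0.000327, 0.000116)
  term(m=-7) = (0.000000, -0.000000)   from Y*(Ω₁)=(0.000126, -0.000055), Y(Ω₂)=(0.003154, 0.000301)
  term(m=-6) = (-0.000024, -0.000004)   from Y*(Ω₁)=(0.001246, -0.000460), Y(Ω₂)=(-0.015723, -0.009220)
  term(m=-5) = (0.000538, 0.000427)   from Y*(Ω₁)=(0.008839, -0.002685), Y(Ω₂)=(0.042297, 0.061135)
  term(m=-4) = (-0.004107, -0.009554)   from Y*(Ω₁)=(0.046193, -0.011106), Y(Ω₂)=(-0.037038, -0.215723)
  term(m=-3) = (-0.007003, 0.079175)   from Y*(Ω₁)=(0.175171, -0.031325), Y(Ω₂)=(-0.117062, 0.431056)
  term(m=-2) = (0.135987, -0.206473)   from Y*(Ω₁)=(0.451209, -0.053478), Y(Ω₂)=(0.350693, -0.416035)
  term(m=-1) = (-0.091955, 0.049544)   from Y*(Ω₁)=(0.651958, -0.038501), Y(Ω₂)=(-0.145027, 0.067429)
  term(m=+0) = (-0.061824, 0.000000)   from Y*(Ω₁)=(0.137238, -0.000000), Y(Ω₂)=(-0.450486, 0.000000)
  term(m=+1) = (-0.091955, -0.049544)   from Y*(Ω₁)=(-0.651958, -0.038501), Y(Ω₂)=(0.145027, 0.067429)
  term(m=+2) = (0.135987, 0.206473)   from Y*(Ω₁)=(0.451209, 0.053478), Y(Ω₂)=(0.350693, 0.416035)
  term(m=+3) = (-0.007003, -0.079175)   from Y*(Ω₁)=(-0.175171, -0.031325), Y(Ω₂)=(0.117062, 0.431056)
  term(m=+4) = (-0.004107, 0.009554)   from Y*(Ω₁)=(0.046193, 0.011106), Y(Ω₂)=(-0.037038, 0.215723)
  term(m=+5) = (0.000538, -0.000427)   from Y*(Ω₁)=(-0.008839, -0.002685), Y(Ω₂)=(-0.042297, 0.061135)
  term(m=+6) = (-0.000024, 0.000004)   from Y*(Ω₁)=(0.001246, 0.000460), Y(Ω₂)=(-0.015723, 0.009220)
  term(m=+7) = (0.000000, 0.000000)   from Y*(Ω₁)=(-0.000126, -0.000055), Y(Ω₂)=(-0.003154, 0.000301)
  term(m=+8) = (-0.000000, -0.000000)   from Y*(Ω₁)=(0.000008, 0.000004), Y(Ω₂)=(-0.000327, -0.000116)
Total Σ_m = (0.005050, -0.000000). Multiply by 0.739198: (0.003733, -0.000000). P_8(cos γ) = 0.003733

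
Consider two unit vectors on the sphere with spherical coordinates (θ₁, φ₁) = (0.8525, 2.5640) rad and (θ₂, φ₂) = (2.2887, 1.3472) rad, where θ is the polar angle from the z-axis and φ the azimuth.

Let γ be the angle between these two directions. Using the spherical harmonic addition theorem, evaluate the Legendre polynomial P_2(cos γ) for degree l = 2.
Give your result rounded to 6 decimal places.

Summing Y*_{l m}(θ₁,φ₁)·Y_{l m}(θ₂,φ₂) over m ∈ [−2, 2]; prefactor 4π/(2·2+1) = 2.513274:
  m=-2: +0.088413-0.200337i × -0.197581-0.094759i = -0.036453+0.031205i  (running Σ = -0.036453+0.031205i)
  m=-1: -0.320703+0.209013i × -0.084872+0.373232i = -0.050791-0.137436i  (running Σ = -0.087244-0.106231i)
  m=0: +0.094396-0.000000i × +0.094028+0.000000i = +0.008876+0.000000i  (running Σ = -0.078368-0.106231i)
  m=1: +0.320703+0.209013i × +0.084872+0.373232i = -0.050791+0.137436i  (running Σ = -0.129159+0.031205i)
  m=2: +0.088413+0.200337i × -0.197581+0.094759i = -0.036453-0.031205i  (running Σ = -0.165612-0.000000i)
Total Σ_m = -0.165612-0.000000i. Multiply by 2.513274: -0.416228-0.000000i. P_2(cos γ) = -0.416228

-0.416228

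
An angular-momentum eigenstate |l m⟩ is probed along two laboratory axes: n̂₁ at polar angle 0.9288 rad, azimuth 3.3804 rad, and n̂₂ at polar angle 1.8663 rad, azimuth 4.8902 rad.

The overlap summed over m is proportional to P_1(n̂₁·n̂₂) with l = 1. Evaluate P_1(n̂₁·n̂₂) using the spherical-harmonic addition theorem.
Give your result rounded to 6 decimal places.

Term-by-term m-sum for l=1 (normalisation 4π/3 = 4.188790):
  m=-1: -0.268854-0.065453i × +0.058461+0.325308i = +0.005575-0.091287i  (running Σ = +0.005575-0.091287i)
  m=0: +0.292573-0.000000i × -0.142292+0.000000i = -0.041631+0.000000i  (running Σ = -0.036056-0.091287i)
  m=1: +0.268854-0.065453i × -0.058461+0.325308i = +0.005575+0.091287i  (running Σ = -0.030481+0.000000i)
Accumulated sum -0.030481+0.000000i; after 4π/(2l+1) scaling, -0.127677+0.000000i ⇒ P_1 = -0.127677

-0.127677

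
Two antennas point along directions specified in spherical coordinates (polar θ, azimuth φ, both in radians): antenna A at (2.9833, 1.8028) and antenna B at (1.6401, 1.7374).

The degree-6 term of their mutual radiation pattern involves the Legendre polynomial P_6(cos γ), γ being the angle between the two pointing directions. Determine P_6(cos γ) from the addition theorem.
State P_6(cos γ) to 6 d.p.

Summing Y*_{l m}(θ₁,φ₁)·Y_{l m}(θ₂,φ₂) over m ∈ [−6, 6]; prefactor 4π/(2·6+1) = 0.966644:
  [-6]  conj(Y_{6,-6})(Ω₁) = (-0.000001, -0.000007) ; Y_{6,-6}(Ω₂) = (-0.257426, 0.400584) ; Δ = (0.000003, 0.000001)
  [-5]  conj(Y_{6,-5})(Ω₁) = (0.000147, -0.000064) ; Y_{6,-5}(Ω₂) = (0.084726, 0.077017) ; Δ = (0.000017, 0.000006)
  [-4]  conj(Y_{6,-4})(Ω₁) = (0.001284, 0.001715) ; Y_{6,-4}(Ω₂) = (-0.263111, 0.206919) ; Δ = (-0.000693, -0.000185)
  [-3]  conj(Y_{6,-3})(Ω₁) = (-0.012482, 0.014939) ; Y_{6,-3}(Ω₂) = (0.063257, 0.115843) ; Δ = (-0.002520, -0.000501)
  [-2]  conj(Y_{6,-2})(Ω₁) = (-0.107311, -0.053704) ; Y_{6,-2}(Ω₂) = (-0.280099, 0.096946) ; Δ = (0.035264, 0.004639)
  [-1]  conj(Y_{6,-1})(Ω₁) = (0.105071, -0.444729) ; Y_{6,-1}(Ω₂) = (0.022923, 0.136314) ; Δ = (0.063031, 0.004128)
  [+0]  conj(Y_{6,0})(Ω₁) = (0.766351, -0.000000) ; Y_{6,0}(Ω₂) = (-0.286297, 0.000000) ; Δ = (-0.219404, 0.000000)
  [+1]  conj(Y_{6,1})(Ω₁) = (-0.105071, -0.444729) ; Y_{6,1}(Ω₂) = (-0.022923, 0.136314) ; Δ = (0.063031, -0.004128)
  [+2]  conj(Y_{6,2})(Ω₁) = (-0.107311, 0.053704) ; Y_{6,2}(Ω₂) = (-0.280099, -0.096946) ; Δ = (0.035264, -0.004639)
  [+3]  conj(Y_{6,3})(Ω₁) = (0.012482, 0.014939) ; Y_{6,3}(Ω₂) = (-0.063257, 0.115843) ; Δ = (-0.002520, 0.000501)
  [+4]  conj(Y_{6,4})(Ω₁) = (0.001284, -0.001715) ; Y_{6,4}(Ω₂) = (-0.263111, -0.206919) ; Δ = (-0.000693, 0.000185)
  [+5]  conj(Y_{6,5})(Ω₁) = (-0.000147, -0.000064) ; Y_{6,5}(Ω₂) = (-0.084726, 0.077017) ; Δ = (0.000017, -0.000006)
  [+6]  conj(Y_{6,6})(Ω₁) = (-0.000001, 0.000007) ; Y_{6,6}(Ω₂) = (-0.257426, -0.400584) ; Δ = (0.000003, -0.000001)
Σ over m = (-0.029199, -0.000000); ×(4π/13) → (-0.028225, -0.000000). Real part: -0.028225

-0.028225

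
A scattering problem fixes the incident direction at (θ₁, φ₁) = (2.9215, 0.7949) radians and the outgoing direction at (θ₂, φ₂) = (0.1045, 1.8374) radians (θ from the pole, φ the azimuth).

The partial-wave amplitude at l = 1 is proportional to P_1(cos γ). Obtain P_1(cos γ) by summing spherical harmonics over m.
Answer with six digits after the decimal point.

-0.959075

Summing Y*_{l m}(θ₁,φ₁)·Y_{l m}(θ₂,φ₂) over m ∈ [−1, 1]; prefactor 4π/(2·1+1) = 4.188790:
  term(m=-1) = +0.001370-0.002348i   from Y*(Ω₁)=+0.052827+0.053840i, Y(Ω₂)=-0.009495-0.034765i
  term(m=+0) = -0.231703-0.000000i   from Y*(Ω₁)=-0.476816-0.000000i, Y(Ω₂)=+0.485937+0.000000i
  term(m=+1) = +0.001370+0.002348i   from Y*(Ω₁)=-0.052827+0.053840i, Y(Ω₂)=+0.009495-0.034765i
Σ over m = -0.228962+0.000000i; ×(4π/3) → -0.959075+0.000000i. Real part: -0.959075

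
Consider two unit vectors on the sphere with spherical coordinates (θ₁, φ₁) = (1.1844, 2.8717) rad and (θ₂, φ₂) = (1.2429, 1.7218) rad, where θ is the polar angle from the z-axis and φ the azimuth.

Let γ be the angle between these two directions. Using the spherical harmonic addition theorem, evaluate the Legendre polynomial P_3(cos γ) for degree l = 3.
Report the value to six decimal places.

-0.443597

Expand P_3 via completeness: Σ_{m} conj(Y_{3,m}) at Ω₁ times Y_{3,m} at Ω₂ —
  m=-3: Y*=-0.22870 + 0.24008j  Y=0.15495 + 0.31832j  product -0.11186 - 0.03560j
  m=-2: Y*=0.28346 - 0.16983j  Y=-0.28164 + 0.08774j  product -0.06493 + 0.07270j
  m=-1: Y*=0.08364 - 0.02314j  Y=0.02216 + 0.14562j  product 0.00522 + 0.01167j
  m=+0: Y*=-0.32204 + 0.00000j  Y=-0.29822 + 0.00000j  product 0.09604 + 0.00000j
  m=+1: Y*=-0.08364 - 0.02314j  Y=-0.02216 + 0.14562j  product 0.00522 - 0.01167j
  m=+2: Y*=0.28346 + 0.16983j  Y=-0.28164 - 0.08774j  product -0.06493 - 0.07270j
  m=+3: Y*=0.22870 + 0.24008j  Y=-0.15495 + 0.31832j  product -0.11186 + 0.03560j
Total Σ_m = -0.24710 + 0.00000j. Multiply by 1.795196: -0.44360 + 0.00000j. P_3(cos γ) = -0.443597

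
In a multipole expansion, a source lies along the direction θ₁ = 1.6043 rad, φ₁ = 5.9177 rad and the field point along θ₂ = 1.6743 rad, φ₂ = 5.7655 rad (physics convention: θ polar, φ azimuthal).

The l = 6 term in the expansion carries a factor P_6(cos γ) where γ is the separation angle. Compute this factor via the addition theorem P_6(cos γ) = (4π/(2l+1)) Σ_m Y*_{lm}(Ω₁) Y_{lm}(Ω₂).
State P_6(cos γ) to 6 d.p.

Addition theorem: P_6(cos γ) = (4π/13) Σ_m Y*_{lm}(Ω₁) Y_{lm}(Ω₂), m = −6…6:
  term(m=-6) = (0.137656, 0.178251)   from Y*(Ω₁)=(-0.280573, -0.391257), Y(Ω₂)=(-0.467484, 0.016594)
  term(m=-5) = (0.006814, 0.006489)   from Y*(Ω₁)=(0.014188, 0.054069), Y(Ω₂)=(0.143219, -0.088434)
  term(m=-4) = (0.088891, 0.061969)   from Y*(Ω₁)=(-0.038197, 0.349506), Y(Ω₂)=(0.147744, -0.270479)
  term(m=-3) = (0.011151, 0.005478)   from Y*(Ω₁)=(0.029726, -0.057895), Y(Ω₂)=(0.003387, 0.190872)
  term(m=-2) = (0.079532, 0.024986)   from Y*(Ω₁)=(0.237335, -0.212810), Y(Ω₂)=(0.133428, 0.224918)
  term(m=-1) = (0.013425, 0.002059)   from Y*(Ω₁)=(-0.063974, 0.024481), Y(Ω₂)=(-0.172304, -0.098126)
  term(m=+0) = (0.077241, 0.000000)   from Y*(Ω₁)=(-0.310382, -0.000000), Y(Ω₂)=(-0.248858, 0.000000)
  term(m=+1) = (0.013425, -0.002059)   from Y*(Ω₁)=(0.063974, 0.024481), Y(Ω₂)=(0.172304, -0.098126)
  term(m=+2) = (0.079532, -0.024986)   from Y*(Ω₁)=(0.237335, 0.212810), Y(Ω₂)=(0.133428, -0.224918)
  term(m=+3) = (0.011151, -0.005478)   from Y*(Ω₁)=(-0.029726, -0.057895), Y(Ω₂)=(-0.003387, 0.190872)
  term(m=+4) = (0.088891, -0.061969)   from Y*(Ω₁)=(-0.038197, -0.349506), Y(Ω₂)=(0.147744, 0.270479)
  term(m=+5) = (0.006814, -0.006489)   from Y*(Ω₁)=(-0.014188, 0.054069), Y(Ω₂)=(-0.143219, -0.088434)
  term(m=+6) = (0.137656, -0.178251)   from Y*(Ω₁)=(-0.280573, 0.391257), Y(Ω₂)=(-0.467484, -0.016594)
Accumulated sum (0.752178, 0.000000); after 4π/(2l+1) scaling, (0.727089, 0.000000) ⇒ P_6 = 0.727089

0.727089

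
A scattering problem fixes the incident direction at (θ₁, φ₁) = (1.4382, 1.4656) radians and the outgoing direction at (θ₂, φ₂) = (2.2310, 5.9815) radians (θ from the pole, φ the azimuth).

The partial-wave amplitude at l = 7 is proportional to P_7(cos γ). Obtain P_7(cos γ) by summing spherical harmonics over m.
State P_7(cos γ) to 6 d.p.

0.289008

Expand P_7 via completeness: Σ_{m} conj(Y_{7,m}) at Ω₁ times Y_{7,m} at Ω₂ —
  m=-7: -0.31573 - 0.34831j × -0.04940 + 0.08222j = 0.04423 - 0.00875j  (running Σ = 0.04423 - 0.00875j)
  m=-6: -0.18941 + 0.13844j × 0.06605 - 0.27070j = 0.02497 + 0.06042j  (running Σ = 0.06920 + 0.05166j)
  m=-5: -0.13622 - 0.23465j × 0.02735 + 0.43792j = 0.09903 - 0.06607j  (running Σ = 0.16823 - 0.01441j)
  m=-4: -0.23704 + 0.10608j × -0.11785 - 0.30930j = 0.06075 + 0.06081j  (running Σ = 0.22898 + 0.04641j)
  m=-3: -0.06321 - 0.19359j × -0.05370 - 0.06838j = -0.00984 + 0.01472j  (running Σ = 0.21914 + 0.06113j)
  m=-2: -0.26079 + 0.05569j × 0.30284 + 0.20868j = -0.09060 - 0.03756j  (running Σ = 0.12854 + 0.02357j)
  m=-1: -0.01854 - 0.17562j × -0.06853 - 0.02133j = -0.00247 + 0.01243j  (running Σ = 0.12606 + 0.03600j)
  m=0: -0.26816 + 0.00000j × -0.34625 + 0.00000j = 0.09285 + 0.00000j  (running Σ = 0.21891 + 0.03600j)
  m=1: 0.01854 - 0.17562j × 0.06853 - 0.02133j = -0.00247 - 0.01243j  (running Σ = 0.21644 + 0.02357j)
  m=2: -0.26079 - 0.05569j × 0.30284 - 0.20868j = -0.09060 + 0.03756j  (running Σ = 0.12584 + 0.06113j)
  m=3: 0.06321 - 0.19359j × 0.05370 - 0.06838j = -0.00984 - 0.01472j  (running Σ = 0.11600 + 0.04641j)
  m=4: -0.23704 - 0.10608j × -0.11785 + 0.30930j = 0.06075 - 0.06081j  (running Σ = 0.17675 - 0.01441j)
  m=5: 0.13622 - 0.23465j × -0.02735 + 0.43792j = 0.09903 + 0.06607j  (running Σ = 0.27578 + 0.05166j)
  m=6: -0.18941 - 0.13844j × 0.06605 + 0.27070j = 0.02497 - 0.06042j  (running Σ = 0.30075 - 0.00875j)
  m=7: 0.31573 - 0.34831j × 0.04940 + 0.08222j = 0.04423 + 0.00875j  (running Σ = 0.34498 + 0.00000j)
Total Σ_m = 0.34498 + 0.00000j. Multiply by 0.837758: 0.28901 + 0.00000j. P_7(cos γ) = 0.289008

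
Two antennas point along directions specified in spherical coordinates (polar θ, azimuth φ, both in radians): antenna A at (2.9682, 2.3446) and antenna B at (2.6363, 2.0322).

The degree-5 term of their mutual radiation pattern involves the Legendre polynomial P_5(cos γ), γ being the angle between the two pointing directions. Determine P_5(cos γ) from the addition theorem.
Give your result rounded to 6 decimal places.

0.287492

Expand P_5 via completeness: Σ_{m} conj(Y_{5,m}) at Ω₁ times Y_{5,m} at Ω₂ —
  [-5]  conj(Y_{5,-5})(Ω₁) = 0.00005 - 0.00005j ; Y_{5,-5}(Ω₂) = -0.00914 + 0.00828j ; Δ = 0.00000 + 0.00000j
  [-4]  conj(Y_{5,-4})(Ω₁) = 0.00128 - 0.00006j ; Y_{5,-4}(Ω₂) = 0.01914 + 0.06787j ; Δ = 0.00003 + 0.00009j
  [-3]  conj(Y_{5,-3})(Ω₁) = 0.01004 + 0.00937j ; Y_{5,-3}(Ω₂) = 0.22715 + 0.04288j ; Δ = 0.00188 + 0.00256j
  [-2]  conj(Y_{5,-2})(Ω₁) = 0.00220 + 0.09491j ; Y_{5,-2}(Ω₂) = 0.27204 - 0.35935j ; Δ = 0.03471 + 0.02503j
  [-1]  conj(Y_{5,-1})(Ω₁) = -0.27747 + 0.28398j ; Y_{5,-1}(Ω₂) = -0.17892 - 0.35985j ; Δ = 0.15183 + 0.04904j
  [+0]  conj(Y_{5,0})(Ω₁) = -0.73599 + 0.00000j ; Y_{5,0}(Ω₂) = 0.17016 + 0.00000j ; Δ = -0.12524 + 0.00000j
  [+1]  conj(Y_{5,1})(Ω₁) = 0.27747 + 0.28398j ; Y_{5,1}(Ω₂) = 0.17892 - 0.35985j ; Δ = 0.15183 - 0.04904j
  [+2]  conj(Y_{5,2})(Ω₁) = 0.00220 - 0.09491j ; Y_{5,2}(Ω₂) = 0.27204 + 0.35935j ; Δ = 0.03471 - 0.02503j
  [+3]  conj(Y_{5,3})(Ω₁) = -0.01004 + 0.00937j ; Y_{5,3}(Ω₂) = -0.22715 + 0.04288j ; Δ = 0.00188 - 0.00256j
  [+4]  conj(Y_{5,4})(Ω₁) = 0.00128 + 0.00006j ; Y_{5,4}(Ω₂) = 0.01914 - 0.06787j ; Δ = 0.00003 - 0.00009j
  [+5]  conj(Y_{5,5})(Ω₁) = -0.00005 - 0.00005j ; Y_{5,5}(Ω₂) = 0.00914 + 0.00828j ; Δ = 0.00000 - 0.00000j
Σ over m = 0.25166 - 0.00000j; ×(4π/11) → 0.28749 - 0.00000j. Real part: 0.287492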